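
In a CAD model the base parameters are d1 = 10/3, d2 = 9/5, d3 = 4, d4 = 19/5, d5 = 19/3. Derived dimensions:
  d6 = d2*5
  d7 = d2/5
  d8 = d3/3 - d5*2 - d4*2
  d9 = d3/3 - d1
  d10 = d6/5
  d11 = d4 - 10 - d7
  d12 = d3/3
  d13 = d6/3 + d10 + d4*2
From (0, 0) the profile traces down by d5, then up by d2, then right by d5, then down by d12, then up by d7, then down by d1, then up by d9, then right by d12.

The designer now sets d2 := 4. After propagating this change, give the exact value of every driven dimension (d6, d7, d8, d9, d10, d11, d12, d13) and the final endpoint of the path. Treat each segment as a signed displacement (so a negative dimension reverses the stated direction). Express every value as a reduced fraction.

Apply edit: d2 := 4
  d6 = d2*5 = 20
  d7 = d2/5 = 4/5
  d8 = d3/3 - d5*2 - d4*2 = -284/15
  d9 = d3/3 - d1 = -2
  d10 = d6/5 = 4
  d11 = d4 - 10 - d7 = -7
  d12 = d3/3 = 4/3
  d13 = d6/3 + d10 + d4*2 = 274/15
Walk from origin (0, 0):
  seg 1: down by d5 = 19/3 → (0, -19/3)
  seg 2: up by d2 = 4 → (0, -7/3)
  seg 3: right by d5 = 19/3 → (19/3, -7/3)
  seg 4: down by d12 = 4/3 → (19/3, -11/3)
  seg 5: up by d7 = 4/5 → (19/3, -43/15)
  seg 6: down by d1 = 10/3 → (19/3, -31/5)
  seg 7: up by d9 = -2 → (19/3, -41/5)
  seg 8: right by d12 = 4/3 → (23/3, -41/5)

d6 = 20
d7 = 4/5
d8 = -284/15
d9 = -2
d10 = 4
d11 = -7
d12 = 4/3
d13 = 274/15
endpoint = (23/3, -41/5)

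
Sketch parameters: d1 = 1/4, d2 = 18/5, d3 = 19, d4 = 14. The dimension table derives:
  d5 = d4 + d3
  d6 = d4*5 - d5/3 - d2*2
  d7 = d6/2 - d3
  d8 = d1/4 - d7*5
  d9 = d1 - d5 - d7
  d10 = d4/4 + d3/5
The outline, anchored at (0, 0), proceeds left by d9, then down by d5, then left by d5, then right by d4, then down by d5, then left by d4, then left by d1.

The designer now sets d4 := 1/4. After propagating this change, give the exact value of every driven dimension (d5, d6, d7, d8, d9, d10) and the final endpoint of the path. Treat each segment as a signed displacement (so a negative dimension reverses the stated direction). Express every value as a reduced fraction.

d5 = 77/4
d6 = -371/30
d7 = -1511/60
d8 = 6047/48
d9 = 371/60
d10 = 309/80
endpoint = (-1541/60, -77/2)

Apply edit: d4 := 1/4
  d5 = d4 + d3 = 77/4
  d6 = d4*5 - d5/3 - d2*2 = -371/30
  d7 = d6/2 - d3 = -1511/60
  d8 = d1/4 - d7*5 = 6047/48
  d9 = d1 - d5 - d7 = 371/60
  d10 = d4/4 + d3/5 = 309/80
Walk from origin (0, 0):
  seg 1: left by d9 = 371/60 → (-371/60, 0)
  seg 2: down by d5 = 77/4 → (-371/60, -77/4)
  seg 3: left by d5 = 77/4 → (-763/30, -77/4)
  seg 4: right by d4 = 1/4 → (-1511/60, -77/4)
  seg 5: down by d5 = 77/4 → (-1511/60, -77/2)
  seg 6: left by d4 = 1/4 → (-763/30, -77/2)
  seg 7: left by d1 = 1/4 → (-1541/60, -77/2)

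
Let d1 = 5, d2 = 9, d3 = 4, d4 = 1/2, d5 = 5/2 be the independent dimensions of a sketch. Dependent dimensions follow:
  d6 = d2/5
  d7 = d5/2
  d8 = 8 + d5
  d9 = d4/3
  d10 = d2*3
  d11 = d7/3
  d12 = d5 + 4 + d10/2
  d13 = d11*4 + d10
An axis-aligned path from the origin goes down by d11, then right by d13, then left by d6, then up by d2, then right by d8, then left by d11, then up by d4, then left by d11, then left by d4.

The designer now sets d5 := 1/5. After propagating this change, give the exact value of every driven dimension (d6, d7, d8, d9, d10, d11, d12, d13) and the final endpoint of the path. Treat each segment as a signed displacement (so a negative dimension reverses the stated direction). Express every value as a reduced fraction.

d6 = 9/5
d7 = 1/10
d8 = 41/5
d9 = 1/6
d10 = 27
d11 = 1/30
d12 = 177/10
d13 = 407/15
endpoint = (989/30, 142/15)

Apply edit: d5 := 1/5
  d6 = d2/5 = 9/5
  d7 = d5/2 = 1/10
  d8 = 8 + d5 = 41/5
  d9 = d4/3 = 1/6
  d10 = d2*3 = 27
  d11 = d7/3 = 1/30
  d12 = d5 + 4 + d10/2 = 177/10
  d13 = d11*4 + d10 = 407/15
Walk from origin (0, 0):
  seg 1: down by d11 = 1/30 → (0, -1/30)
  seg 2: right by d13 = 407/15 → (407/15, -1/30)
  seg 3: left by d6 = 9/5 → (76/3, -1/30)
  seg 4: up by d2 = 9 → (76/3, 269/30)
  seg 5: right by d8 = 41/5 → (503/15, 269/30)
  seg 6: left by d11 = 1/30 → (67/2, 269/30)
  seg 7: up by d4 = 1/2 → (67/2, 142/15)
  seg 8: left by d11 = 1/30 → (502/15, 142/15)
  seg 9: left by d4 = 1/2 → (989/30, 142/15)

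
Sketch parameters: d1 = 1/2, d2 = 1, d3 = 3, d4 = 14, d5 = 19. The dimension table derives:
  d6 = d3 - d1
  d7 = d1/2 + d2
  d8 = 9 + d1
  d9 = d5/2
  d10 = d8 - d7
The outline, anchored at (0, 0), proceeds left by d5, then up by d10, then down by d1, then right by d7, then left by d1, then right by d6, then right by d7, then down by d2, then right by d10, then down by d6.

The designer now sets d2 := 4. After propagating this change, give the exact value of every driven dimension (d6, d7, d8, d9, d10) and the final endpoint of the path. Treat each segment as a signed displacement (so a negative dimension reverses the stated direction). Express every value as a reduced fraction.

d6 = 5/2
d7 = 17/4
d8 = 19/2
d9 = 19/2
d10 = 21/4
endpoint = (-13/4, -7/4)

Apply edit: d2 := 4
  d6 = d3 - d1 = 5/2
  d7 = d1/2 + d2 = 17/4
  d8 = 9 + d1 = 19/2
  d9 = d5/2 = 19/2
  d10 = d8 - d7 = 21/4
Walk from origin (0, 0):
  seg 1: left by d5 = 19 → (-19, 0)
  seg 2: up by d10 = 21/4 → (-19, 21/4)
  seg 3: down by d1 = 1/2 → (-19, 19/4)
  seg 4: right by d7 = 17/4 → (-59/4, 19/4)
  seg 5: left by d1 = 1/2 → (-61/4, 19/4)
  seg 6: right by d6 = 5/2 → (-51/4, 19/4)
  seg 7: right by d7 = 17/4 → (-17/2, 19/4)
  seg 8: down by d2 = 4 → (-17/2, 3/4)
  seg 9: right by d10 = 21/4 → (-13/4, 3/4)
  seg 10: down by d6 = 5/2 → (-13/4, -7/4)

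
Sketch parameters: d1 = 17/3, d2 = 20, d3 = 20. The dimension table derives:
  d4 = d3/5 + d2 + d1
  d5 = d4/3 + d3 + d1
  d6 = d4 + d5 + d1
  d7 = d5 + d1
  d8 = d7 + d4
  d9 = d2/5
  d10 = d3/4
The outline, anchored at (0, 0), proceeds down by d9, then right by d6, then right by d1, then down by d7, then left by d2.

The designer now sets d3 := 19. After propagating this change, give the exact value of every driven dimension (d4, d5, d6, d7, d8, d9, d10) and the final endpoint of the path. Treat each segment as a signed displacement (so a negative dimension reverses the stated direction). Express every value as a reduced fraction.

Apply edit: d3 := 19
  d4 = d3/5 + d2 + d1 = 442/15
  d5 = d4/3 + d3 + d1 = 1552/45
  d6 = d4 + d5 + d1 = 3133/45
  d7 = d5 + d1 = 1807/45
  d8 = d7 + d4 = 3133/45
  d9 = d2/5 = 4
  d10 = d3/4 = 19/4
Walk from origin (0, 0):
  seg 1: down by d9 = 4 → (0, -4)
  seg 2: right by d6 = 3133/45 → (3133/45, -4)
  seg 3: right by d1 = 17/3 → (3388/45, -4)
  seg 4: down by d7 = 1807/45 → (3388/45, -1987/45)
  seg 5: left by d2 = 20 → (2488/45, -1987/45)

d4 = 442/15
d5 = 1552/45
d6 = 3133/45
d7 = 1807/45
d8 = 3133/45
d9 = 4
d10 = 19/4
endpoint = (2488/45, -1987/45)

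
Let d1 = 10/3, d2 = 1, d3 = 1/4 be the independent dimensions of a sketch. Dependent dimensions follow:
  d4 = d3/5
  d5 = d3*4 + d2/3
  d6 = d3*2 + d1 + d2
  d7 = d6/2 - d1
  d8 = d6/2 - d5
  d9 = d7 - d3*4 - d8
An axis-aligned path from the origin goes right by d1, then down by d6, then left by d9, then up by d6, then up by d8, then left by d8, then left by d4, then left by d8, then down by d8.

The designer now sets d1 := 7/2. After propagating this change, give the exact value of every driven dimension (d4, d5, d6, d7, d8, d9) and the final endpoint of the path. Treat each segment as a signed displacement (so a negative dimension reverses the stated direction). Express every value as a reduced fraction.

Apply edit: d1 := 7/2
  d4 = d3/5 = 1/20
  d5 = d3*4 + d2/3 = 4/3
  d6 = d3*2 + d1 + d2 = 5
  d7 = d6/2 - d1 = -1
  d8 = d6/2 - d5 = 7/6
  d9 = d7 - d3*4 - d8 = -19/6
Walk from origin (0, 0):
  seg 1: right by d1 = 7/2 → (7/2, 0)
  seg 2: down by d6 = 5 → (7/2, -5)
  seg 3: left by d9 = -19/6 → (20/3, -5)
  seg 4: up by d6 = 5 → (20/3, 0)
  seg 5: up by d8 = 7/6 → (20/3, 7/6)
  seg 6: left by d8 = 7/6 → (11/2, 7/6)
  seg 7: left by d4 = 1/20 → (109/20, 7/6)
  seg 8: left by d8 = 7/6 → (257/60, 7/6)
  seg 9: down by d8 = 7/6 → (257/60, 0)

d4 = 1/20
d5 = 4/3
d6 = 5
d7 = -1
d8 = 7/6
d9 = -19/6
endpoint = (257/60, 0)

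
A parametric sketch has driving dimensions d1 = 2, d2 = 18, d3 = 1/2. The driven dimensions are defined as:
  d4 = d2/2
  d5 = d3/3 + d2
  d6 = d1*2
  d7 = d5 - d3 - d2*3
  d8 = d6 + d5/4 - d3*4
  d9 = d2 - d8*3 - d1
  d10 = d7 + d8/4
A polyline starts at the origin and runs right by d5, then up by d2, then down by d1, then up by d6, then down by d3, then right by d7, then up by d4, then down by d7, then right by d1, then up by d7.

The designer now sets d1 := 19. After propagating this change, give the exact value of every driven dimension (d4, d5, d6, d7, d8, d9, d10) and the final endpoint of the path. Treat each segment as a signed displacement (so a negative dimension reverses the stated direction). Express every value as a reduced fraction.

Apply edit: d1 := 19
  d4 = d2/2 = 9
  d5 = d3/3 + d2 = 109/6
  d6 = d1*2 = 38
  d7 = d5 - d3 - d2*3 = -109/3
  d8 = d6 + d5/4 - d3*4 = 973/24
  d9 = d2 - d8*3 - d1 = -981/8
  d10 = d7 + d8/4 = -2515/96
Walk from origin (0, 0):
  seg 1: right by d5 = 109/6 → (109/6, 0)
  seg 2: up by d2 = 18 → (109/6, 18)
  seg 3: down by d1 = 19 → (109/6, -1)
  seg 4: up by d6 = 38 → (109/6, 37)
  seg 5: down by d3 = 1/2 → (109/6, 73/2)
  seg 6: right by d7 = -109/3 → (-109/6, 73/2)
  seg 7: up by d4 = 9 → (-109/6, 91/2)
  seg 8: down by d7 = -109/3 → (-109/6, 491/6)
  seg 9: right by d1 = 19 → (5/6, 491/6)
  seg 10: up by d7 = -109/3 → (5/6, 91/2)

d4 = 9
d5 = 109/6
d6 = 38
d7 = -109/3
d8 = 973/24
d9 = -981/8
d10 = -2515/96
endpoint = (5/6, 91/2)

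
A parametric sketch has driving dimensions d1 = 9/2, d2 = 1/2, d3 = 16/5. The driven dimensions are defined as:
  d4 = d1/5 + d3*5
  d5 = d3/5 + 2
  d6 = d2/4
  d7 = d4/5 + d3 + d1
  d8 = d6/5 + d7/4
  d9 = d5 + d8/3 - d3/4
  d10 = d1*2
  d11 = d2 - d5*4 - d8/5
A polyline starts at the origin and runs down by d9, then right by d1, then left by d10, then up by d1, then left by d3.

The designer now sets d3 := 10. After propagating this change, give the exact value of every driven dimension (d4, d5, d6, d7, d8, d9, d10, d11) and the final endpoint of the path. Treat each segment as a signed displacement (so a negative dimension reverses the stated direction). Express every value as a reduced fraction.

Apply edit: d3 := 10
  d4 = d1/5 + d3*5 = 509/10
  d5 = d3/5 + 2 = 4
  d6 = d2/4 = 1/8
  d7 = d4/5 + d3 + d1 = 617/25
  d8 = d6/5 + d7/4 = 1239/200
  d9 = d5 + d8/3 - d3/4 = 713/200
  d10 = d1*2 = 9
  d11 = d2 - d5*4 - d8/5 = -16739/1000
Walk from origin (0, 0):
  seg 1: down by d9 = 713/200 → (0, -713/200)
  seg 2: right by d1 = 9/2 → (9/2, -713/200)
  seg 3: left by d10 = 9 → (-9/2, -713/200)
  seg 4: up by d1 = 9/2 → (-9/2, 187/200)
  seg 5: left by d3 = 10 → (-29/2, 187/200)

d4 = 509/10
d5 = 4
d6 = 1/8
d7 = 617/25
d8 = 1239/200
d9 = 713/200
d10 = 9
d11 = -16739/1000
endpoint = (-29/2, 187/200)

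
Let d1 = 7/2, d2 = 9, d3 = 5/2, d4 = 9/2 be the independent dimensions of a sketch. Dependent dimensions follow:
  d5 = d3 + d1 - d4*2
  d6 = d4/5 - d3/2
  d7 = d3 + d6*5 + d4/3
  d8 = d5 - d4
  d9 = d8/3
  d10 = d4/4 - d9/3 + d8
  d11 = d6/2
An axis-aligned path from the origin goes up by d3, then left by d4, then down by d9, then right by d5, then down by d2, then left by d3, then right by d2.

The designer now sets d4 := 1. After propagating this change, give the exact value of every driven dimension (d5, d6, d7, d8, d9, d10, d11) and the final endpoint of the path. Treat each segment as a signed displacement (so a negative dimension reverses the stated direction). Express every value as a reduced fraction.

d5 = 4
d6 = -21/20
d7 = -29/12
d8 = 3
d9 = 1
d10 = 35/12
d11 = -21/40
endpoint = (19/2, -15/2)

Apply edit: d4 := 1
  d5 = d3 + d1 - d4*2 = 4
  d6 = d4/5 - d3/2 = -21/20
  d7 = d3 + d6*5 + d4/3 = -29/12
  d8 = d5 - d4 = 3
  d9 = d8/3 = 1
  d10 = d4/4 - d9/3 + d8 = 35/12
  d11 = d6/2 = -21/40
Walk from origin (0, 0):
  seg 1: up by d3 = 5/2 → (0, 5/2)
  seg 2: left by d4 = 1 → (-1, 5/2)
  seg 3: down by d9 = 1 → (-1, 3/2)
  seg 4: right by d5 = 4 → (3, 3/2)
  seg 5: down by d2 = 9 → (3, -15/2)
  seg 6: left by d3 = 5/2 → (1/2, -15/2)
  seg 7: right by d2 = 9 → (19/2, -15/2)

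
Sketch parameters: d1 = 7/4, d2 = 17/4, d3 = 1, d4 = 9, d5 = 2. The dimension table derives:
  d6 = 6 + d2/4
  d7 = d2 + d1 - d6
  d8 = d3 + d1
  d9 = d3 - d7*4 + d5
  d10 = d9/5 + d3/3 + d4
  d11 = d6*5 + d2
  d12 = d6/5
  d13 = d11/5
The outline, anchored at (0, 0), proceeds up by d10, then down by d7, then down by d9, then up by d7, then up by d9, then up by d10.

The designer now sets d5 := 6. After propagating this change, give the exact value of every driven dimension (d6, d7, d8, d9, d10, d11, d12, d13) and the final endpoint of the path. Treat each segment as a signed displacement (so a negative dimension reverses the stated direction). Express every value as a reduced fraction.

d6 = 113/16
d7 = -17/16
d8 = 11/4
d9 = 45/4
d10 = 139/12
d11 = 633/16
d12 = 113/80
d13 = 633/80
endpoint = (0, 139/6)

Apply edit: d5 := 6
  d6 = 6 + d2/4 = 113/16
  d7 = d2 + d1 - d6 = -17/16
  d8 = d3 + d1 = 11/4
  d9 = d3 - d7*4 + d5 = 45/4
  d10 = d9/5 + d3/3 + d4 = 139/12
  d11 = d6*5 + d2 = 633/16
  d12 = d6/5 = 113/80
  d13 = d11/5 = 633/80
Walk from origin (0, 0):
  seg 1: up by d10 = 139/12 → (0, 139/12)
  seg 2: down by d7 = -17/16 → (0, 607/48)
  seg 3: down by d9 = 45/4 → (0, 67/48)
  seg 4: up by d7 = -17/16 → (0, 1/3)
  seg 5: up by d9 = 45/4 → (0, 139/12)
  seg 6: up by d10 = 139/12 → (0, 139/6)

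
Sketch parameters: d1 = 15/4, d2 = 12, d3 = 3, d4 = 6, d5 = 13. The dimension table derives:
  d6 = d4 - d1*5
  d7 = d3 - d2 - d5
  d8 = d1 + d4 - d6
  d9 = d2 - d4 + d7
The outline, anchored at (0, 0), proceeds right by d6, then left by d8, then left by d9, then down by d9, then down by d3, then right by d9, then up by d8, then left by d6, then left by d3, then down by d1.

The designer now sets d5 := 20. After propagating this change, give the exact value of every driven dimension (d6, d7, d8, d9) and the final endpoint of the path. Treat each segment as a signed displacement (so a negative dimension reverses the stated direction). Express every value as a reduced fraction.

Apply edit: d5 := 20
  d6 = d4 - d1*5 = -51/4
  d7 = d3 - d2 - d5 = -29
  d8 = d1 + d4 - d6 = 45/2
  d9 = d2 - d4 + d7 = -23
Walk from origin (0, 0):
  seg 1: right by d6 = -51/4 → (-51/4, 0)
  seg 2: left by d8 = 45/2 → (-141/4, 0)
  seg 3: left by d9 = -23 → (-49/4, 0)
  seg 4: down by d9 = -23 → (-49/4, 23)
  seg 5: down by d3 = 3 → (-49/4, 20)
  seg 6: right by d9 = -23 → (-141/4, 20)
  seg 7: up by d8 = 45/2 → (-141/4, 85/2)
  seg 8: left by d6 = -51/4 → (-45/2, 85/2)
  seg 9: left by d3 = 3 → (-51/2, 85/2)
  seg 10: down by d1 = 15/4 → (-51/2, 155/4)

d6 = -51/4
d7 = -29
d8 = 45/2
d9 = -23
endpoint = (-51/2, 155/4)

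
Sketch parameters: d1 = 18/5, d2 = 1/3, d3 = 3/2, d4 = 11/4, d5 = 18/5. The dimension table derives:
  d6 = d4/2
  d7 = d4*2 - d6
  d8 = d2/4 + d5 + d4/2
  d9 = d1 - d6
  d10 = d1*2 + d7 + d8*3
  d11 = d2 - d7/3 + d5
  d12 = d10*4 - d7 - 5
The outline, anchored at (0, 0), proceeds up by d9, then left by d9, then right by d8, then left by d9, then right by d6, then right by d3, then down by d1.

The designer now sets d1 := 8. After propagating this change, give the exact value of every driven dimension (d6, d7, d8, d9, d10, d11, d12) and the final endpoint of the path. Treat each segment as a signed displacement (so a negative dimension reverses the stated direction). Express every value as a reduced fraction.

d6 = 11/8
d7 = 33/8
d8 = 607/120
d9 = 53/8
d10 = 353/10
d11 = 307/120
d12 = 5283/40
endpoint = (-319/60, -11/8)

Apply edit: d1 := 8
  d6 = d4/2 = 11/8
  d7 = d4*2 - d6 = 33/8
  d8 = d2/4 + d5 + d4/2 = 607/120
  d9 = d1 - d6 = 53/8
  d10 = d1*2 + d7 + d8*3 = 353/10
  d11 = d2 - d7/3 + d5 = 307/120
  d12 = d10*4 - d7 - 5 = 5283/40
Walk from origin (0, 0):
  seg 1: up by d9 = 53/8 → (0, 53/8)
  seg 2: left by d9 = 53/8 → (-53/8, 53/8)
  seg 3: right by d8 = 607/120 → (-47/30, 53/8)
  seg 4: left by d9 = 53/8 → (-983/120, 53/8)
  seg 5: right by d6 = 11/8 → (-409/60, 53/8)
  seg 6: right by d3 = 3/2 → (-319/60, 53/8)
  seg 7: down by d1 = 8 → (-319/60, -11/8)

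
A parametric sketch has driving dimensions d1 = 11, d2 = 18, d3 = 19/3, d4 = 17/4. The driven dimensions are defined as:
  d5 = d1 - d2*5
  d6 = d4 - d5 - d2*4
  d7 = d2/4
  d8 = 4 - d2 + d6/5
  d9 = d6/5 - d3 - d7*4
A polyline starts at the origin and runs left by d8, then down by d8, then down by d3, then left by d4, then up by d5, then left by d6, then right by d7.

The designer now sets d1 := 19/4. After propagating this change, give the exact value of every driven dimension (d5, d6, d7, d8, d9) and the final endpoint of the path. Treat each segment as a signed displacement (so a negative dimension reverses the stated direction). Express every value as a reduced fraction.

Apply edit: d1 := 19/4
  d5 = d1 - d2*5 = -341/4
  d6 = d4 - d5 - d2*4 = 35/2
  d7 = d2/4 = 9/2
  d8 = 4 - d2 + d6/5 = -21/2
  d9 = d6/5 - d3 - d7*4 = -125/6
Walk from origin (0, 0):
  seg 1: left by d8 = -21/2 → (21/2, 0)
  seg 2: down by d8 = -21/2 → (21/2, 21/2)
  seg 3: down by d3 = 19/3 → (21/2, 25/6)
  seg 4: left by d4 = 17/4 → (25/4, 25/6)
  seg 5: up by d5 = -341/4 → (25/4, -973/12)
  seg 6: left by d6 = 35/2 → (-45/4, -973/12)
  seg 7: right by d7 = 9/2 → (-27/4, -973/12)

d5 = -341/4
d6 = 35/2
d7 = 9/2
d8 = -21/2
d9 = -125/6
endpoint = (-27/4, -973/12)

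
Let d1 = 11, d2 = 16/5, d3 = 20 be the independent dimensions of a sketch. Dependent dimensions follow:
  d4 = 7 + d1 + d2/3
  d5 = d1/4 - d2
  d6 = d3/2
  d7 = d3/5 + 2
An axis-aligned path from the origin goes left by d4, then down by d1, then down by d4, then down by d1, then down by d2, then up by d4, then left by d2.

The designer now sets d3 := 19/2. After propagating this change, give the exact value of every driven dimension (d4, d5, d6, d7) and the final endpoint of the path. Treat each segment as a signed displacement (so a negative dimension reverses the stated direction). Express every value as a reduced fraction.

Apply edit: d3 := 19/2
  d4 = 7 + d1 + d2/3 = 286/15
  d5 = d1/4 - d2 = -9/20
  d6 = d3/2 = 19/4
  d7 = d3/5 + 2 = 39/10
Walk from origin (0, 0):
  seg 1: left by d4 = 286/15 → (-286/15, 0)
  seg 2: down by d1 = 11 → (-286/15, -11)
  seg 3: down by d4 = 286/15 → (-286/15, -451/15)
  seg 4: down by d1 = 11 → (-286/15, -616/15)
  seg 5: down by d2 = 16/5 → (-286/15, -664/15)
  seg 6: up by d4 = 286/15 → (-286/15, -126/5)
  seg 7: left by d2 = 16/5 → (-334/15, -126/5)

d4 = 286/15
d5 = -9/20
d6 = 19/4
d7 = 39/10
endpoint = (-334/15, -126/5)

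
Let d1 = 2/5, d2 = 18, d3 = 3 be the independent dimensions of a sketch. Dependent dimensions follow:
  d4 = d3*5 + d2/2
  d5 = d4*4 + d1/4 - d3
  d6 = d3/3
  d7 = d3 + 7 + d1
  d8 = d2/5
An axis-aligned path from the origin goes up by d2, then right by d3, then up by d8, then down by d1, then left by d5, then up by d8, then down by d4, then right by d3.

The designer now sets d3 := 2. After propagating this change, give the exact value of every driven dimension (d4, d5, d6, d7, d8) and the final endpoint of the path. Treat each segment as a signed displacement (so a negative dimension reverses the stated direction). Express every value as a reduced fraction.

d4 = 19
d5 = 741/10
d6 = 2/3
d7 = 47/5
d8 = 18/5
endpoint = (-701/10, 29/5)

Apply edit: d3 := 2
  d4 = d3*5 + d2/2 = 19
  d5 = d4*4 + d1/4 - d3 = 741/10
  d6 = d3/3 = 2/3
  d7 = d3 + 7 + d1 = 47/5
  d8 = d2/5 = 18/5
Walk from origin (0, 0):
  seg 1: up by d2 = 18 → (0, 18)
  seg 2: right by d3 = 2 → (2, 18)
  seg 3: up by d8 = 18/5 → (2, 108/5)
  seg 4: down by d1 = 2/5 → (2, 106/5)
  seg 5: left by d5 = 741/10 → (-721/10, 106/5)
  seg 6: up by d8 = 18/5 → (-721/10, 124/5)
  seg 7: down by d4 = 19 → (-721/10, 29/5)
  seg 8: right by d3 = 2 → (-701/10, 29/5)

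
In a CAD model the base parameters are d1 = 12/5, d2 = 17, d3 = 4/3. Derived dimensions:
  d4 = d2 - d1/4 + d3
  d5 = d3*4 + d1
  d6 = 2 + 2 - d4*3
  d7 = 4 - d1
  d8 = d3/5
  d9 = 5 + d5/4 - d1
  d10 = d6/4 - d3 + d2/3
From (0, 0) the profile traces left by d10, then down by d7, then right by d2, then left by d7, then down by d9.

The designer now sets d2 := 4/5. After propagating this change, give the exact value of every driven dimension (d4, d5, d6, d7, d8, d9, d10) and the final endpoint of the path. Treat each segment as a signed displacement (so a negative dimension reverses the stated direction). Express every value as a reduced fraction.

Apply edit: d2 := 4/5
  d4 = d2 - d1/4 + d3 = 23/15
  d5 = d3*4 + d1 = 116/15
  d6 = 2 + 2 - d4*3 = -3/5
  d7 = 4 - d1 = 8/5
  d8 = d3/5 = 4/15
  d9 = 5 + d5/4 - d1 = 68/15
  d10 = d6/4 - d3 + d2/3 = -73/60
Walk from origin (0, 0):
  seg 1: left by d10 = -73/60 → (73/60, 0)
  seg 2: down by d7 = 8/5 → (73/60, -8/5)
  seg 3: right by d2 = 4/5 → (121/60, -8/5)
  seg 4: left by d7 = 8/5 → (5/12, -8/5)
  seg 5: down by d9 = 68/15 → (5/12, -92/15)

d4 = 23/15
d5 = 116/15
d6 = -3/5
d7 = 8/5
d8 = 4/15
d9 = 68/15
d10 = -73/60
endpoint = (5/12, -92/15)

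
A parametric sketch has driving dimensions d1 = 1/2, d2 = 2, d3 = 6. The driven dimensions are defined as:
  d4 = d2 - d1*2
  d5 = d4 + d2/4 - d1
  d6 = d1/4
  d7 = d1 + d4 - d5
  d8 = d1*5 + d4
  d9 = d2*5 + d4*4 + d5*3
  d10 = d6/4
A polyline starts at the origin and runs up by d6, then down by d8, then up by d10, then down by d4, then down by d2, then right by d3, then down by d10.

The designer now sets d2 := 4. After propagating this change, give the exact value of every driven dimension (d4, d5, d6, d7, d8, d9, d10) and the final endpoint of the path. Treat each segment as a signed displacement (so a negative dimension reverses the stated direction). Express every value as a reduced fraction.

d4 = 3
d5 = 7/2
d6 = 1/8
d7 = 0
d8 = 11/2
d9 = 85/2
d10 = 1/32
endpoint = (6, -99/8)

Apply edit: d2 := 4
  d4 = d2 - d1*2 = 3
  d5 = d4 + d2/4 - d1 = 7/2
  d6 = d1/4 = 1/8
  d7 = d1 + d4 - d5 = 0
  d8 = d1*5 + d4 = 11/2
  d9 = d2*5 + d4*4 + d5*3 = 85/2
  d10 = d6/4 = 1/32
Walk from origin (0, 0):
  seg 1: up by d6 = 1/8 → (0, 1/8)
  seg 2: down by d8 = 11/2 → (0, -43/8)
  seg 3: up by d10 = 1/32 → (0, -171/32)
  seg 4: down by d4 = 3 → (0, -267/32)
  seg 5: down by d2 = 4 → (0, -395/32)
  seg 6: right by d3 = 6 → (6, -395/32)
  seg 7: down by d10 = 1/32 → (6, -99/8)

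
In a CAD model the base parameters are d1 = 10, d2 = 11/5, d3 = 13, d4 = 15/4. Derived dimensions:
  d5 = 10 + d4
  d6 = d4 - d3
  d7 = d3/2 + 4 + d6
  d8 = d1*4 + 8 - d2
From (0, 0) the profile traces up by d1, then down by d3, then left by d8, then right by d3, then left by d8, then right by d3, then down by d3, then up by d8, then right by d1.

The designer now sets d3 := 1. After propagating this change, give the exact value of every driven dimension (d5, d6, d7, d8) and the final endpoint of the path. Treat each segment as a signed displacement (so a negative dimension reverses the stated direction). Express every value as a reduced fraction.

d5 = 55/4
d6 = 11/4
d7 = 29/4
d8 = 229/5
endpoint = (-398/5, 269/5)

Apply edit: d3 := 1
  d5 = 10 + d4 = 55/4
  d6 = d4 - d3 = 11/4
  d7 = d3/2 + 4 + d6 = 29/4
  d8 = d1*4 + 8 - d2 = 229/5
Walk from origin (0, 0):
  seg 1: up by d1 = 10 → (0, 10)
  seg 2: down by d3 = 1 → (0, 9)
  seg 3: left by d8 = 229/5 → (-229/5, 9)
  seg 4: right by d3 = 1 → (-224/5, 9)
  seg 5: left by d8 = 229/5 → (-453/5, 9)
  seg 6: right by d3 = 1 → (-448/5, 9)
  seg 7: down by d3 = 1 → (-448/5, 8)
  seg 8: up by d8 = 229/5 → (-448/5, 269/5)
  seg 9: right by d1 = 10 → (-398/5, 269/5)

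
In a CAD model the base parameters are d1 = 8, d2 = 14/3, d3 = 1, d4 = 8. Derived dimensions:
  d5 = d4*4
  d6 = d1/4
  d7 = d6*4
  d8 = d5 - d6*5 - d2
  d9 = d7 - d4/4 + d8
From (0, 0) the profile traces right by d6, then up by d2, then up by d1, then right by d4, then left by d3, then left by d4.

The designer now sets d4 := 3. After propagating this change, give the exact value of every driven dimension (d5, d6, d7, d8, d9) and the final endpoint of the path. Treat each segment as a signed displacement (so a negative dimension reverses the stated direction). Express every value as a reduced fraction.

d5 = 12
d6 = 2
d7 = 8
d8 = -8/3
d9 = 55/12
endpoint = (1, 38/3)

Apply edit: d4 := 3
  d5 = d4*4 = 12
  d6 = d1/4 = 2
  d7 = d6*4 = 8
  d8 = d5 - d6*5 - d2 = -8/3
  d9 = d7 - d4/4 + d8 = 55/12
Walk from origin (0, 0):
  seg 1: right by d6 = 2 → (2, 0)
  seg 2: up by d2 = 14/3 → (2, 14/3)
  seg 3: up by d1 = 8 → (2, 38/3)
  seg 4: right by d4 = 3 → (5, 38/3)
  seg 5: left by d3 = 1 → (4, 38/3)
  seg 6: left by d4 = 3 → (1, 38/3)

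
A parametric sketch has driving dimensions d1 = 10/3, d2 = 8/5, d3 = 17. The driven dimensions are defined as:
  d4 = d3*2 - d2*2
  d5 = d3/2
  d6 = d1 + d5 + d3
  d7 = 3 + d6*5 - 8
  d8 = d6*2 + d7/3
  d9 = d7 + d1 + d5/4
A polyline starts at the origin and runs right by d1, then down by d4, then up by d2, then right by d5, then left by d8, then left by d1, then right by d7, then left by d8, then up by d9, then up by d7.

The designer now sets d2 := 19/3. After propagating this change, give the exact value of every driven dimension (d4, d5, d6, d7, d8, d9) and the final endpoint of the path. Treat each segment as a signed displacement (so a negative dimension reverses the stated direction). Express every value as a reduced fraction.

d4 = 64/3
d5 = 17/2
d6 = 173/6
d7 = 835/6
d8 = 1873/18
d9 = 1157/8
endpoint = (-544/9, 6451/24)

Apply edit: d2 := 19/3
  d4 = d3*2 - d2*2 = 64/3
  d5 = d3/2 = 17/2
  d6 = d1 + d5 + d3 = 173/6
  d7 = 3 + d6*5 - 8 = 835/6
  d8 = d6*2 + d7/3 = 1873/18
  d9 = d7 + d1 + d5/4 = 1157/8
Walk from origin (0, 0):
  seg 1: right by d1 = 10/3 → (10/3, 0)
  seg 2: down by d4 = 64/3 → (10/3, -64/3)
  seg 3: up by d2 = 19/3 → (10/3, -15)
  seg 4: right by d5 = 17/2 → (71/6, -15)
  seg 5: left by d8 = 1873/18 → (-830/9, -15)
  seg 6: left by d1 = 10/3 → (-860/9, -15)
  seg 7: right by d7 = 835/6 → (785/18, -15)
  seg 8: left by d8 = 1873/18 → (-544/9, -15)
  seg 9: up by d9 = 1157/8 → (-544/9, 1037/8)
  seg 10: up by d7 = 835/6 → (-544/9, 6451/24)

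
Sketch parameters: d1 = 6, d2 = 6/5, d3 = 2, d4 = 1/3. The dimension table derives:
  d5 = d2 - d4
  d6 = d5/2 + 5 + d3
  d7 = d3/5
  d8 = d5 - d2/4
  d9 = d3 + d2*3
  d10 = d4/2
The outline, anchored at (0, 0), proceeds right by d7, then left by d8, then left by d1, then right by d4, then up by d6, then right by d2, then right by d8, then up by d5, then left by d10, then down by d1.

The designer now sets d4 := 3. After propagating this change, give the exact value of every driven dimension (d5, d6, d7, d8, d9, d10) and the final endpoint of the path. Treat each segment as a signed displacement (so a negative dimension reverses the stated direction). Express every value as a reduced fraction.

Apply edit: d4 := 3
  d5 = d2 - d4 = -9/5
  d6 = d5/2 + 5 + d3 = 61/10
  d7 = d3/5 = 2/5
  d8 = d5 - d2/4 = -21/10
  d9 = d3 + d2*3 = 28/5
  d10 = d4/2 = 3/2
Walk from origin (0, 0):
  seg 1: right by d7 = 2/5 → (2/5, 0)
  seg 2: left by d8 = -21/10 → (5/2, 0)
  seg 3: left by d1 = 6 → (-7/2, 0)
  seg 4: right by d4 = 3 → (-1/2, 0)
  seg 5: up by d6 = 61/10 → (-1/2, 61/10)
  seg 6: right by d2 = 6/5 → (7/10, 61/10)
  seg 7: right by d8 = -21/10 → (-7/5, 61/10)
  seg 8: up by d5 = -9/5 → (-7/5, 43/10)
  seg 9: left by d10 = 3/2 → (-29/10, 43/10)
  seg 10: down by d1 = 6 → (-29/10, -17/10)

d5 = -9/5
d6 = 61/10
d7 = 2/5
d8 = -21/10
d9 = 28/5
d10 = 3/2
endpoint = (-29/10, -17/10)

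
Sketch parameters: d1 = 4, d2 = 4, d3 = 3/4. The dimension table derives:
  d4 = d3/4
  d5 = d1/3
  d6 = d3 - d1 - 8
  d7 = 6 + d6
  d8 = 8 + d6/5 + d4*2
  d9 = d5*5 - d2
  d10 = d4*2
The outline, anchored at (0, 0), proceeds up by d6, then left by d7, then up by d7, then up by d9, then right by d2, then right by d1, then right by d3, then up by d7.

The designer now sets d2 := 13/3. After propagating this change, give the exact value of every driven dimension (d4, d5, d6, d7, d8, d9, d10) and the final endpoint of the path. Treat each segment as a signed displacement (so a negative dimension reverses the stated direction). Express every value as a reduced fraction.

d4 = 3/16
d5 = 4/3
d6 = -45/4
d7 = -21/4
d8 = 49/8
d9 = 7/3
d10 = 3/8
endpoint = (43/3, -233/12)

Apply edit: d2 := 13/3
  d4 = d3/4 = 3/16
  d5 = d1/3 = 4/3
  d6 = d3 - d1 - 8 = -45/4
  d7 = 6 + d6 = -21/4
  d8 = 8 + d6/5 + d4*2 = 49/8
  d9 = d5*5 - d2 = 7/3
  d10 = d4*2 = 3/8
Walk from origin (0, 0):
  seg 1: up by d6 = -45/4 → (0, -45/4)
  seg 2: left by d7 = -21/4 → (21/4, -45/4)
  seg 3: up by d7 = -21/4 → (21/4, -33/2)
  seg 4: up by d9 = 7/3 → (21/4, -85/6)
  seg 5: right by d2 = 13/3 → (115/12, -85/6)
  seg 6: right by d1 = 4 → (163/12, -85/6)
  seg 7: right by d3 = 3/4 → (43/3, -85/6)
  seg 8: up by d7 = -21/4 → (43/3, -233/12)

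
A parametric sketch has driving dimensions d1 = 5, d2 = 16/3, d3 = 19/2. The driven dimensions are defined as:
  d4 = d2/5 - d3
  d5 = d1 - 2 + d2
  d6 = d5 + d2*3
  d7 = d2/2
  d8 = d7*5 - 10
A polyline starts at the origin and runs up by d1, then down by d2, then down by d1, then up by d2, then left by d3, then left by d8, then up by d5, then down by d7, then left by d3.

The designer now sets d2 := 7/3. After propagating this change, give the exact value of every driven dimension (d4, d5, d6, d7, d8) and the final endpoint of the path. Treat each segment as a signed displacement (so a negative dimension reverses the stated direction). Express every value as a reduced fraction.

Apply edit: d2 := 7/3
  d4 = d2/5 - d3 = -271/30
  d5 = d1 - 2 + d2 = 16/3
  d6 = d5 + d2*3 = 37/3
  d7 = d2/2 = 7/6
  d8 = d7*5 - 10 = -25/6
Walk from origin (0, 0):
  seg 1: up by d1 = 5 → (0, 5)
  seg 2: down by d2 = 7/3 → (0, 8/3)
  seg 3: down by d1 = 5 → (0, -7/3)
  seg 4: up by d2 = 7/3 → (0, 0)
  seg 5: left by d3 = 19/2 → (-19/2, 0)
  seg 6: left by d8 = -25/6 → (-16/3, 0)
  seg 7: up by d5 = 16/3 → (-16/3, 16/3)
  seg 8: down by d7 = 7/6 → (-16/3, 25/6)
  seg 9: left by d3 = 19/2 → (-89/6, 25/6)

d4 = -271/30
d5 = 16/3
d6 = 37/3
d7 = 7/6
d8 = -25/6
endpoint = (-89/6, 25/6)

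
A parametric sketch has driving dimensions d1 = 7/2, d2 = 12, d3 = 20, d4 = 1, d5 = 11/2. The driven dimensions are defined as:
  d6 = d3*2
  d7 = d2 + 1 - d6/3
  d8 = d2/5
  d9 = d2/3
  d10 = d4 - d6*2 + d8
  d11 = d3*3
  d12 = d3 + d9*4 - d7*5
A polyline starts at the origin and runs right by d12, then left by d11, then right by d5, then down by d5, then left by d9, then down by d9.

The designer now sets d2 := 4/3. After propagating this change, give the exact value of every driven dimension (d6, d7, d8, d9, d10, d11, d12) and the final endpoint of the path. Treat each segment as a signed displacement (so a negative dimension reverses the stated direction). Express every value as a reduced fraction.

d6 = 40
d7 = -11
d8 = 4/15
d9 = 4/9
d10 = -1181/15
d11 = 60
d12 = 691/9
endpoint = (131/6, -107/18)

Apply edit: d2 := 4/3
  d6 = d3*2 = 40
  d7 = d2 + 1 - d6/3 = -11
  d8 = d2/5 = 4/15
  d9 = d2/3 = 4/9
  d10 = d4 - d6*2 + d8 = -1181/15
  d11 = d3*3 = 60
  d12 = d3 + d9*4 - d7*5 = 691/9
Walk from origin (0, 0):
  seg 1: right by d12 = 691/9 → (691/9, 0)
  seg 2: left by d11 = 60 → (151/9, 0)
  seg 3: right by d5 = 11/2 → (401/18, 0)
  seg 4: down by d5 = 11/2 → (401/18, -11/2)
  seg 5: left by d9 = 4/9 → (131/6, -11/2)
  seg 6: down by d9 = 4/9 → (131/6, -107/18)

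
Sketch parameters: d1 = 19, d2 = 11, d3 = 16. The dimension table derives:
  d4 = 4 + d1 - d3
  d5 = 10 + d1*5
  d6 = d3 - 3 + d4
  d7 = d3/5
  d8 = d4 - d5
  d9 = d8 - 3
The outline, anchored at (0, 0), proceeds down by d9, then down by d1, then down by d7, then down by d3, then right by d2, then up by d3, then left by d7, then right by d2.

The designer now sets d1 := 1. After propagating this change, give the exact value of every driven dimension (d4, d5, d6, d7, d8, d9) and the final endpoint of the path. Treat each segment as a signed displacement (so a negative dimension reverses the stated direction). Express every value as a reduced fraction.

Apply edit: d1 := 1
  d4 = 4 + d1 - d3 = -11
  d5 = 10 + d1*5 = 15
  d6 = d3 - 3 + d4 = 2
  d7 = d3/5 = 16/5
  d8 = d4 - d5 = -26
  d9 = d8 - 3 = -29
Walk from origin (0, 0):
  seg 1: down by d9 = -29 → (0, 29)
  seg 2: down by d1 = 1 → (0, 28)
  seg 3: down by d7 = 16/5 → (0, 124/5)
  seg 4: down by d3 = 16 → (0, 44/5)
  seg 5: right by d2 = 11 → (11, 44/5)
  seg 6: up by d3 = 16 → (11, 124/5)
  seg 7: left by d7 = 16/5 → (39/5, 124/5)
  seg 8: right by d2 = 11 → (94/5, 124/5)

d4 = -11
d5 = 15
d6 = 2
d7 = 16/5
d8 = -26
d9 = -29
endpoint = (94/5, 124/5)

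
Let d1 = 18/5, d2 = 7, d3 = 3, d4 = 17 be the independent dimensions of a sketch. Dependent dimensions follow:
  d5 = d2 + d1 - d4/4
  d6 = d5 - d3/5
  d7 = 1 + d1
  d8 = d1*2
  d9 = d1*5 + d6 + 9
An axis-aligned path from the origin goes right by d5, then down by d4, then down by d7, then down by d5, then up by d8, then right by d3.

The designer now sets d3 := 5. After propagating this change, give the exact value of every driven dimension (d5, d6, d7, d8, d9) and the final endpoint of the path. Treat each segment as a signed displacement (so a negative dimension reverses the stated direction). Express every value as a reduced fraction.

d5 = 127/20
d6 = 107/20
d7 = 23/5
d8 = 36/5
d9 = 647/20
endpoint = (227/20, -83/4)

Apply edit: d3 := 5
  d5 = d2 + d1 - d4/4 = 127/20
  d6 = d5 - d3/5 = 107/20
  d7 = 1 + d1 = 23/5
  d8 = d1*2 = 36/5
  d9 = d1*5 + d6 + 9 = 647/20
Walk from origin (0, 0):
  seg 1: right by d5 = 127/20 → (127/20, 0)
  seg 2: down by d4 = 17 → (127/20, -17)
  seg 3: down by d7 = 23/5 → (127/20, -108/5)
  seg 4: down by d5 = 127/20 → (127/20, -559/20)
  seg 5: up by d8 = 36/5 → (127/20, -83/4)
  seg 6: right by d3 = 5 → (227/20, -83/4)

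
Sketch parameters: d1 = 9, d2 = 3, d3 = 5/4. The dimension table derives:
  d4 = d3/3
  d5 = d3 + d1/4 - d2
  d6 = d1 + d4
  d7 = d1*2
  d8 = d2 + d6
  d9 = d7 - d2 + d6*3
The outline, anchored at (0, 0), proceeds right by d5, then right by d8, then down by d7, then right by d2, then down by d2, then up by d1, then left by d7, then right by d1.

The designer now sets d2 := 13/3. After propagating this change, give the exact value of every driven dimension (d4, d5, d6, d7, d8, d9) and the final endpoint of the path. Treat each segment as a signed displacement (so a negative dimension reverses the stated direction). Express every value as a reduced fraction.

d4 = 5/12
d5 = -5/6
d6 = 113/12
d7 = 18
d8 = 55/4
d9 = 503/12
endpoint = (33/4, -40/3)

Apply edit: d2 := 13/3
  d4 = d3/3 = 5/12
  d5 = d3 + d1/4 - d2 = -5/6
  d6 = d1 + d4 = 113/12
  d7 = d1*2 = 18
  d8 = d2 + d6 = 55/4
  d9 = d7 - d2 + d6*3 = 503/12
Walk from origin (0, 0):
  seg 1: right by d5 = -5/6 → (-5/6, 0)
  seg 2: right by d8 = 55/4 → (155/12, 0)
  seg 3: down by d7 = 18 → (155/12, -18)
  seg 4: right by d2 = 13/3 → (69/4, -18)
  seg 5: down by d2 = 13/3 → (69/4, -67/3)
  seg 6: up by d1 = 9 → (69/4, -40/3)
  seg 7: left by d7 = 18 → (-3/4, -40/3)
  seg 8: right by d1 = 9 → (33/4, -40/3)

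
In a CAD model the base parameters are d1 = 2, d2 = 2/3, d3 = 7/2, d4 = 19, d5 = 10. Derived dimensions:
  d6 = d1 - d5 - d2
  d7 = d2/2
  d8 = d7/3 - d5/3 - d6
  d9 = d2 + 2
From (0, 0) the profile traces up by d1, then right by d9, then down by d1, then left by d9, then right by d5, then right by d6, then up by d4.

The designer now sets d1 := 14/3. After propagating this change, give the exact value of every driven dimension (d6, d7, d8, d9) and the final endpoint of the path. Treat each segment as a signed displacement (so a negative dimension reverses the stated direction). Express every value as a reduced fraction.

Apply edit: d1 := 14/3
  d6 = d1 - d5 - d2 = -6
  d7 = d2/2 = 1/3
  d8 = d7/3 - d5/3 - d6 = 25/9
  d9 = d2 + 2 = 8/3
Walk from origin (0, 0):
  seg 1: up by d1 = 14/3 → (0, 14/3)
  seg 2: right by d9 = 8/3 → (8/3, 14/3)
  seg 3: down by d1 = 14/3 → (8/3, 0)
  seg 4: left by d9 = 8/3 → (0, 0)
  seg 5: right by d5 = 10 → (10, 0)
  seg 6: right by d6 = -6 → (4, 0)
  seg 7: up by d4 = 19 → (4, 19)

d6 = -6
d7 = 1/3
d8 = 25/9
d9 = 8/3
endpoint = (4, 19)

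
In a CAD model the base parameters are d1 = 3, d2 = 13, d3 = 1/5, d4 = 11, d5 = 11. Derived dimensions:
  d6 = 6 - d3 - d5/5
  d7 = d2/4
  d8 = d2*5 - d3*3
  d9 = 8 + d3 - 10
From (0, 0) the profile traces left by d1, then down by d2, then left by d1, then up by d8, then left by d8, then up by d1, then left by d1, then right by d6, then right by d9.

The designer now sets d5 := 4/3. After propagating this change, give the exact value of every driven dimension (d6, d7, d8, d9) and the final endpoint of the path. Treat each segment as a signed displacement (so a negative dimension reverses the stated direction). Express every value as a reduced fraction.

d6 = 83/15
d7 = 13/4
d8 = 322/5
d9 = -9/5
endpoint = (-209/3, 272/5)

Apply edit: d5 := 4/3
  d6 = 6 - d3 - d5/5 = 83/15
  d7 = d2/4 = 13/4
  d8 = d2*5 - d3*3 = 322/5
  d9 = 8 + d3 - 10 = -9/5
Walk from origin (0, 0):
  seg 1: left by d1 = 3 → (-3, 0)
  seg 2: down by d2 = 13 → (-3, -13)
  seg 3: left by d1 = 3 → (-6, -13)
  seg 4: up by d8 = 322/5 → (-6, 257/5)
  seg 5: left by d8 = 322/5 → (-352/5, 257/5)
  seg 6: up by d1 = 3 → (-352/5, 272/5)
  seg 7: left by d1 = 3 → (-367/5, 272/5)
  seg 8: right by d6 = 83/15 → (-1018/15, 272/5)
  seg 9: right by d9 = -9/5 → (-209/3, 272/5)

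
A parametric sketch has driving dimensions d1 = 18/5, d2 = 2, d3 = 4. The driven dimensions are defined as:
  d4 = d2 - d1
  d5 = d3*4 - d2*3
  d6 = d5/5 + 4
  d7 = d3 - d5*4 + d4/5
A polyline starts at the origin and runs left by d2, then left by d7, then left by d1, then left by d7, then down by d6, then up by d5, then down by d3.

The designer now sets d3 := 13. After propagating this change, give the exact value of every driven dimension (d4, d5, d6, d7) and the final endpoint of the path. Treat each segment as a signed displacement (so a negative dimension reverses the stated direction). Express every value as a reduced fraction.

Apply edit: d3 := 13
  d4 = d2 - d1 = -8/5
  d5 = d3*4 - d2*3 = 46
  d6 = d5/5 + 4 = 66/5
  d7 = d3 - d5*4 + d4/5 = -4283/25
Walk from origin (0, 0):
  seg 1: left by d2 = 2 → (-2, 0)
  seg 2: left by d7 = -4283/25 → (4233/25, 0)
  seg 3: left by d1 = 18/5 → (4143/25, 0)
  seg 4: left by d7 = -4283/25 → (8426/25, 0)
  seg 5: down by d6 = 66/5 → (8426/25, -66/5)
  seg 6: up by d5 = 46 → (8426/25, 164/5)
  seg 7: down by d3 = 13 → (8426/25, 99/5)

d4 = -8/5
d5 = 46
d6 = 66/5
d7 = -4283/25
endpoint = (8426/25, 99/5)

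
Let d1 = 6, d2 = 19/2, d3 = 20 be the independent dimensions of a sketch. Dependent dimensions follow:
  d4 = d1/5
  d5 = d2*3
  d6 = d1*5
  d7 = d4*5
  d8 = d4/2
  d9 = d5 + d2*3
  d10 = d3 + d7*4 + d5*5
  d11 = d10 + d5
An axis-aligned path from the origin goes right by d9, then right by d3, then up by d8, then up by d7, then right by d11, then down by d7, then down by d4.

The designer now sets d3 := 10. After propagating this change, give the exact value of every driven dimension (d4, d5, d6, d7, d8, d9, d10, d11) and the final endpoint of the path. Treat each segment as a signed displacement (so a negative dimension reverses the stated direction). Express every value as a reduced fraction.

d4 = 6/5
d5 = 57/2
d6 = 30
d7 = 6
d8 = 3/5
d9 = 57
d10 = 353/2
d11 = 205
endpoint = (272, -3/5)

Apply edit: d3 := 10
  d4 = d1/5 = 6/5
  d5 = d2*3 = 57/2
  d6 = d1*5 = 30
  d7 = d4*5 = 6
  d8 = d4/2 = 3/5
  d9 = d5 + d2*3 = 57
  d10 = d3 + d7*4 + d5*5 = 353/2
  d11 = d10 + d5 = 205
Walk from origin (0, 0):
  seg 1: right by d9 = 57 → (57, 0)
  seg 2: right by d3 = 10 → (67, 0)
  seg 3: up by d8 = 3/5 → (67, 3/5)
  seg 4: up by d7 = 6 → (67, 33/5)
  seg 5: right by d11 = 205 → (272, 33/5)
  seg 6: down by d7 = 6 → (272, 3/5)
  seg 7: down by d4 = 6/5 → (272, -3/5)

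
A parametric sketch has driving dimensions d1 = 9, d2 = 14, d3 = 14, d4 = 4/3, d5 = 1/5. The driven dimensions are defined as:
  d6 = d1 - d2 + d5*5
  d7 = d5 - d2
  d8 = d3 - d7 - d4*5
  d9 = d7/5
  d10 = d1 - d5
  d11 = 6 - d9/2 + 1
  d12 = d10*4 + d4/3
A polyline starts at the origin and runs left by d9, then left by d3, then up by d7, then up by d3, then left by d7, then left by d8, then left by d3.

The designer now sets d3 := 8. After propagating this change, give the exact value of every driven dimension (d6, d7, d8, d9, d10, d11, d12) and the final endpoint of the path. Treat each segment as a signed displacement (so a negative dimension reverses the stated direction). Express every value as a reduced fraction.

Apply edit: d3 := 8
  d6 = d1 - d2 + d5*5 = -4
  d7 = d5 - d2 = -69/5
  d8 = d3 - d7 - d4*5 = 227/15
  d9 = d7/5 = -69/25
  d10 = d1 - d5 = 44/5
  d11 = 6 - d9/2 + 1 = 419/50
  d12 = d10*4 + d4/3 = 1604/45
Walk from origin (0, 0):
  seg 1: left by d9 = -69/25 → (69/25, 0)
  seg 2: left by d3 = 8 → (-131/25, 0)
  seg 3: up by d7 = -69/5 → (-131/25, -69/5)
  seg 4: up by d3 = 8 → (-131/25, -29/5)
  seg 5: left by d7 = -69/5 → (214/25, -29/5)
  seg 6: left by d8 = 227/15 → (-493/75, -29/5)
  seg 7: left by d3 = 8 → (-1093/75, -29/5)

d6 = -4
d7 = -69/5
d8 = 227/15
d9 = -69/25
d10 = 44/5
d11 = 419/50
d12 = 1604/45
endpoint = (-1093/75, -29/5)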